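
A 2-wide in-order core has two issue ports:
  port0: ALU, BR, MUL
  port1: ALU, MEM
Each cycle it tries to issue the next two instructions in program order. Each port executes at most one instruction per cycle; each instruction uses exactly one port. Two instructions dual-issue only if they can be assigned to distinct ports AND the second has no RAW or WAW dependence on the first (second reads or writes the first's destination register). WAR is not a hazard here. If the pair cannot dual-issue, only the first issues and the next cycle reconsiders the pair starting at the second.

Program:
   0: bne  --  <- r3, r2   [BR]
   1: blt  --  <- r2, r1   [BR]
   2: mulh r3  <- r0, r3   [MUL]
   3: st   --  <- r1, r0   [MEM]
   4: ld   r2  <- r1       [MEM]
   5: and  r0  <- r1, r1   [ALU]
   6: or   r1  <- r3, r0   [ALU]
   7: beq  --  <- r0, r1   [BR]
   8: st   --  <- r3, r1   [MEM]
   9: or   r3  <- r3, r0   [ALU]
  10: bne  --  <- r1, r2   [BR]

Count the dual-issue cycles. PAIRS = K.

#0 head=0: bne i0 no-port BR/BR
#1 head=1: blt i1 no-port BR/MUL
#2 head=2: mulh/st i2+i3 pair
#3 head=4: ld/and i4+i5 pair
#4 head=6: or i6 RAW r1
#5 head=7: beq/st i7+i8 pair
#6 head=9: or/bne i9+i10 pair

PAIRS = 4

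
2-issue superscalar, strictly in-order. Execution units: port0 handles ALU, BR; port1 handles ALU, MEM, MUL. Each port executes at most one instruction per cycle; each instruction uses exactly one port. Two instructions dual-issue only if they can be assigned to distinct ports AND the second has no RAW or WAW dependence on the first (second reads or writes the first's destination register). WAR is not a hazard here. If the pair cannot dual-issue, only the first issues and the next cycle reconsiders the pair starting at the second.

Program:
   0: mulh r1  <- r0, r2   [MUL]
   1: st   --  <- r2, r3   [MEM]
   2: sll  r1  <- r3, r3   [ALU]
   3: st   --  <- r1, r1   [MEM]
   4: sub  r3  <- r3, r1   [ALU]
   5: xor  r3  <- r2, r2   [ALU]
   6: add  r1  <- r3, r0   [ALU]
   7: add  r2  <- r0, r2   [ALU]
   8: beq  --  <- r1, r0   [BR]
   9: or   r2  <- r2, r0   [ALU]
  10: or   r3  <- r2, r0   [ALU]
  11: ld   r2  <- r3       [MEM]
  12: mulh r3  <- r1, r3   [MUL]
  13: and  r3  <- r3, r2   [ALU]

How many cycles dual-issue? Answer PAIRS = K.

0. mulh.MUL @i0  | no-port MUL/MEM
1. st.MEM+sll.ALU @i1&i2  | pair
2. st.MEM+sub.ALU @i3&i4  | pair
3. xor.ALU @i5  | RAW r3
4. add.ALU+add.ALU @i6&i7  | pair
5. beq.BR+or.ALU @i8&i9  | pair
6. or.ALU @i10  | RAW r3
7. ld.MEM @i11  | no-port MEM/MUL
8. mulh.MUL @i12  | RAW+WAW r3
9. and.ALU @i13  | tail

PAIRS = 4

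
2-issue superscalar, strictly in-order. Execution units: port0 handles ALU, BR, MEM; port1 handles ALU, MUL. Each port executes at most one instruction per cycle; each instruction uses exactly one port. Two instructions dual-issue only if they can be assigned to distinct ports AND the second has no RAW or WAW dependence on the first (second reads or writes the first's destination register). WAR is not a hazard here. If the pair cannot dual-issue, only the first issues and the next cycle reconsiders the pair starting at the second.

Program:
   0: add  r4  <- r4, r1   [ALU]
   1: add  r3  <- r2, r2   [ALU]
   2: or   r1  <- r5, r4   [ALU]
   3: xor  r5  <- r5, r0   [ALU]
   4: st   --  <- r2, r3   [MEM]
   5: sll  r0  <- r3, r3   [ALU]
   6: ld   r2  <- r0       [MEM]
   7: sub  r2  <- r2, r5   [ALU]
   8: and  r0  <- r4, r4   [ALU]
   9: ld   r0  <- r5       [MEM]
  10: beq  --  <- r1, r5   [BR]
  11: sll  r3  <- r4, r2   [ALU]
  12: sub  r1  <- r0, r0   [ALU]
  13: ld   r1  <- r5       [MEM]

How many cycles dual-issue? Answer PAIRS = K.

[0] i0/i1  add.ALU/add.ALU  -- 2-wide
[1] i2/i3  or.ALU/xor.ALU  -- 2-wide
[2] i4/i5  st.MEM/sll.ALU  -- 2-wide
[3] i6  ld.MEM  -- RAW+WAW r2
[4] i7/i8  sub.ALU/and.ALU  -- 2-wide
[5] i9  ld.MEM  -- no-port MEM/BR
[6] i10/i11  beq.BR/sll.ALU  -- 2-wide
[7] i12  sub.ALU  -- WAW r1
[8] i13  ld.MEM  -- tail

PAIRS = 5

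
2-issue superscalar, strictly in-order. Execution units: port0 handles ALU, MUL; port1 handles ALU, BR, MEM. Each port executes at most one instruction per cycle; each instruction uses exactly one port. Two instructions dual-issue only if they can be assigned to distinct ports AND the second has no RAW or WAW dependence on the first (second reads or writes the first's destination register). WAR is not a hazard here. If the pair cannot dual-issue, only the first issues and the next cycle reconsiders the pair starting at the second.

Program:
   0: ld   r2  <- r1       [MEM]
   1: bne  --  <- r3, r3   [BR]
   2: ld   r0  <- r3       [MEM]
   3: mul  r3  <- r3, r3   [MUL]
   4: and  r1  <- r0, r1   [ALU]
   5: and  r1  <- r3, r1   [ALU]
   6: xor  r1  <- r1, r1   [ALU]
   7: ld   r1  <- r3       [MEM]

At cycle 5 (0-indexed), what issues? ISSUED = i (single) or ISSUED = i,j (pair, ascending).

c0: i0 ld  no-port MEM/BR
c1: i1 bne  no-port BR/MEM
c2: i2+i3 ld mul  2-wide
c3: i4 and  RAW+WAW r1
c4: i5 and  RAW+WAW r1
c5: i6 xor  WAW r1
c6: i7 ld  tail

ISSUED = 6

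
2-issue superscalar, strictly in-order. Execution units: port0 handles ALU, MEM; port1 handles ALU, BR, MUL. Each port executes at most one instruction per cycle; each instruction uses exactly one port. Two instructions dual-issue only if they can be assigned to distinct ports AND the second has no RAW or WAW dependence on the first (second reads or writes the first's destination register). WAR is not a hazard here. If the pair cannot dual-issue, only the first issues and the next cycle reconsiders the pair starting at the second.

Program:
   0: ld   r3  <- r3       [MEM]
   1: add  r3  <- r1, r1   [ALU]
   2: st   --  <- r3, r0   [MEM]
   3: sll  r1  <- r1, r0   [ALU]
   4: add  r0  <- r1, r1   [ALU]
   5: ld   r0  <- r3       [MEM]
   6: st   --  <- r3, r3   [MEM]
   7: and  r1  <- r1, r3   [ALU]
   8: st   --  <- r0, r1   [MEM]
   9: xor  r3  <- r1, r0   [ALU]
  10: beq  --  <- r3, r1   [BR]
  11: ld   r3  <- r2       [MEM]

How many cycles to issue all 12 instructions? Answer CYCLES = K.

CYCLES = 8

0. ld.MEM @i0  | WAW r3
1. add.ALU @i1  | RAW r3
2. st.MEM sll.ALU @i2&i3  | 2-wide
3. add.ALU @i4  | WAW r0
4. ld.MEM @i5  | no-port MEM/MEM
5. st.MEM and.ALU @i6&i7  | 2-wide
6. st.MEM xor.ALU @i8&i9  | 2-wide
7. beq.BR ld.MEM @i10&i11  | 2-wide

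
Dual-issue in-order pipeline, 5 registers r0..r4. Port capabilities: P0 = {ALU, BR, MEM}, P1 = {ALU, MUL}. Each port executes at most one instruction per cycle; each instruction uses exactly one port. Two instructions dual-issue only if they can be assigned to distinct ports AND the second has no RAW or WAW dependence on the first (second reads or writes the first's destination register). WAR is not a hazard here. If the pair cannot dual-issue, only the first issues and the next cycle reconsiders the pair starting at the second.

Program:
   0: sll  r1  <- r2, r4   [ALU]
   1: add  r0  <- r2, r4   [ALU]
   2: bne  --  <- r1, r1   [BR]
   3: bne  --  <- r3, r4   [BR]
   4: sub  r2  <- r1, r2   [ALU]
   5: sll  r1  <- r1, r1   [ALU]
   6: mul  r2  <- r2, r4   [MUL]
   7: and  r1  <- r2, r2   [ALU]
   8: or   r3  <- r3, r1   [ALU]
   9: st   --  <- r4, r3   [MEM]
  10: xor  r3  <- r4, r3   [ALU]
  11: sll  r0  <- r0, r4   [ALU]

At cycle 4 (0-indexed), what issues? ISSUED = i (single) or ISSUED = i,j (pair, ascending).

ISSUED = 7

#0 head=0: sll.ALU+add.ALU i0&i1 pair
#1 head=2: bne.BR i2 no-port BR/BR
#2 head=3: bne.BR+sub.ALU i3&i4 pair
#3 head=5: sll.ALU+mul.MUL i5&i6 pair
#4 head=7: and.ALU i7 RAW r1
#5 head=8: or.ALU i8 RAW r3
#6 head=9: st.MEM+xor.ALU i9&i10 pair
#7 head=11: sll.ALU i11 tail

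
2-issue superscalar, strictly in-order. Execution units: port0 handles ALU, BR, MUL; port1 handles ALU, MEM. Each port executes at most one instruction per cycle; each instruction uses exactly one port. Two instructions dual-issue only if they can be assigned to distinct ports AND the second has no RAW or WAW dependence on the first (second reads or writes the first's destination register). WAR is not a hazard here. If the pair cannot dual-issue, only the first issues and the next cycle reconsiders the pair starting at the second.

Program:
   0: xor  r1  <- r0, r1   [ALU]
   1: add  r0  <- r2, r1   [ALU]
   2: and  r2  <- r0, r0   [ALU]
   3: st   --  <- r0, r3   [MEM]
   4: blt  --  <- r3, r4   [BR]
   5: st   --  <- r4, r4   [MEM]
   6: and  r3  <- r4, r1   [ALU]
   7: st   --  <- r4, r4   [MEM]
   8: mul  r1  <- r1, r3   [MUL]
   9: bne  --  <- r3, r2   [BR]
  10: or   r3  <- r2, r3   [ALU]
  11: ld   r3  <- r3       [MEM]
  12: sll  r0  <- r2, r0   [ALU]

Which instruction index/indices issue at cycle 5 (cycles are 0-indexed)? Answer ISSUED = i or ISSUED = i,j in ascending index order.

ISSUED = 8

t=0 i0:xor ; RAW r1
t=1 i1:add ; RAW r0
t=2 i2/i3:and st ; 2-wide
t=3 i4/i5:blt st ; 2-wide
t=4 i6/i7:and st ; 2-wide
t=5 i8:mul ; no-port MUL/BR
t=6 i9/i10:bne or ; 2-wide
t=7 i11/i12:ld sll ; 2-wide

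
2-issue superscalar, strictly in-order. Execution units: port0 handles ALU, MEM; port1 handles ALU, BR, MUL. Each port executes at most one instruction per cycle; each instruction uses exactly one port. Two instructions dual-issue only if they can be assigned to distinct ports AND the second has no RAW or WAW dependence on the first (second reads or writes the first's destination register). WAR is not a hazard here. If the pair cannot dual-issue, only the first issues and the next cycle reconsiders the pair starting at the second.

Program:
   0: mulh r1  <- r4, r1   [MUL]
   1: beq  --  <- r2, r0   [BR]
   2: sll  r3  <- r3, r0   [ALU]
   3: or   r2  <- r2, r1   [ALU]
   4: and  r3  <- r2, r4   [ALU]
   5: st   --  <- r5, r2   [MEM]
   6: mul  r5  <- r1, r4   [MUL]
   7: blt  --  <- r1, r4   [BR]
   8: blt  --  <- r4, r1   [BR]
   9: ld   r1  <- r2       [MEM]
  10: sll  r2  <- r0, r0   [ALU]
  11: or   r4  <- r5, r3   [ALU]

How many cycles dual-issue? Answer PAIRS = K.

PAIRS = 4

c0: i0 mulh  no-port MUL/BR
c1: i1,i2 beq sll  2-wide
c2: i3 or  RAW r2
c3: i4,i5 and st  2-wide
c4: i6 mul  no-port MUL/BR
c5: i7 blt  no-port BR/BR
c6: i8,i9 blt ld  2-wide
c7: i10,i11 sll or  2-wide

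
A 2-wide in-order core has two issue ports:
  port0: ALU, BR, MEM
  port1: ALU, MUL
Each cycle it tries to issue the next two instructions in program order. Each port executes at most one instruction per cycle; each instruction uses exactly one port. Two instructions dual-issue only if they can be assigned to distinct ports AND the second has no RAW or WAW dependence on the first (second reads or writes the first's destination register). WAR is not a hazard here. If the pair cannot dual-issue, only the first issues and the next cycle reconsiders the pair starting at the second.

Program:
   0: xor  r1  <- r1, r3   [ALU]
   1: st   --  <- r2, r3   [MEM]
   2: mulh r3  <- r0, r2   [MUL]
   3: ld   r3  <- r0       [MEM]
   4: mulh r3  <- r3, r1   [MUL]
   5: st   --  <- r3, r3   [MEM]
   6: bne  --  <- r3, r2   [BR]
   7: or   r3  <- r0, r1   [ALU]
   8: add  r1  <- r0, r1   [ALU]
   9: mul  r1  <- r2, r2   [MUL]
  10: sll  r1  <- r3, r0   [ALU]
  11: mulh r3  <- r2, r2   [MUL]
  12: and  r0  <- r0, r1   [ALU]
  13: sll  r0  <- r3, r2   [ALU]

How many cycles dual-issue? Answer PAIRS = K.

PAIRS = 3

#0 head=0: xor.ALU;st.MEM i0,i1 pair
#1 head=2: mulh.MUL i2 WAW r3
#2 head=3: ld.MEM i3 RAW+WAW r3
#3 head=4: mulh.MUL i4 RAW r3
#4 head=5: st.MEM i5 no-port MEM/BR
#5 head=6: bne.BR;or.ALU i6,i7 pair
#6 head=8: add.ALU i8 WAW r1
#7 head=9: mul.MUL i9 WAW r1
#8 head=10: sll.ALU;mulh.MUL i10,i11 pair
#9 head=12: and.ALU i12 WAW r0
#10 head=13: sll.ALU i13 tail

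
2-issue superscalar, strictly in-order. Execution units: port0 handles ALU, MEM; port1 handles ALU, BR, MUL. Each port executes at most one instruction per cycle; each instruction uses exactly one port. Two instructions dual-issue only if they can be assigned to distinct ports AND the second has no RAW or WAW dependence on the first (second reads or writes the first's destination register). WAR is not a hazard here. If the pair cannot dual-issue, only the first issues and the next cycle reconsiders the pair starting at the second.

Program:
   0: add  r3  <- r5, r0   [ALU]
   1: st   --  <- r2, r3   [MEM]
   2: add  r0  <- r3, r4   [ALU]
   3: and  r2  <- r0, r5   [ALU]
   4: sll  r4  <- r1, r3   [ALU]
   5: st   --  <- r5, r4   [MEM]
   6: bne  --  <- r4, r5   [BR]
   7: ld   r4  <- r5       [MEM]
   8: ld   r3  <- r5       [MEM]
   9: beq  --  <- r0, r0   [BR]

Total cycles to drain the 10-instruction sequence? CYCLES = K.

CYCLES = 6

0. add.ALU @i0  | RAW r3
1. st.MEM+add.ALU @i1,i2  | 2-wide
2. and.ALU+sll.ALU @i3,i4  | 2-wide
3. st.MEM+bne.BR @i5,i6  | 2-wide
4. ld.MEM @i7  | no-port MEM/MEM
5. ld.MEM+beq.BR @i8,i9  | 2-wide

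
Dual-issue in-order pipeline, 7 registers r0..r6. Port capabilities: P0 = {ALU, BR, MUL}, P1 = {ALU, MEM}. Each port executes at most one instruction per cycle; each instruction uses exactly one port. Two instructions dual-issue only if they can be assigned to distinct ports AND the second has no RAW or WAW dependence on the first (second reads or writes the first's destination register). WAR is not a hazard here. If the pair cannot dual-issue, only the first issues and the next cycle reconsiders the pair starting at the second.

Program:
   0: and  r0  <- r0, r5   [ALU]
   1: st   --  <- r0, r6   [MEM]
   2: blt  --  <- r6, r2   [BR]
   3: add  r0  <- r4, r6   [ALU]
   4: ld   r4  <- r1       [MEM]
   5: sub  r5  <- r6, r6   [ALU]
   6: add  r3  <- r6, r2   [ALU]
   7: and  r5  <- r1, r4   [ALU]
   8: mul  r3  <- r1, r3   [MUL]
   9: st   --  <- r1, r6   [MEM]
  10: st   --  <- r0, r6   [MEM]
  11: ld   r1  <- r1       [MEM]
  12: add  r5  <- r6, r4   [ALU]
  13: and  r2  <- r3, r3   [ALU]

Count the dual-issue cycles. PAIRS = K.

t=0 i0:and.ALU ; RAW r0
t=1 i1+i2:st.MEM+blt.BR ; pair
t=2 i3+i4:add.ALU+ld.MEM ; pair
t=3 i5+i6:sub.ALU+add.ALU ; pair
t=4 i7+i8:and.ALU+mul.MUL ; pair
t=5 i9:st.MEM ; no-port MEM/MEM
t=6 i10:st.MEM ; no-port MEM/MEM
t=7 i11+i12:ld.MEM+add.ALU ; pair
t=8 i13:and.ALU ; tail

PAIRS = 5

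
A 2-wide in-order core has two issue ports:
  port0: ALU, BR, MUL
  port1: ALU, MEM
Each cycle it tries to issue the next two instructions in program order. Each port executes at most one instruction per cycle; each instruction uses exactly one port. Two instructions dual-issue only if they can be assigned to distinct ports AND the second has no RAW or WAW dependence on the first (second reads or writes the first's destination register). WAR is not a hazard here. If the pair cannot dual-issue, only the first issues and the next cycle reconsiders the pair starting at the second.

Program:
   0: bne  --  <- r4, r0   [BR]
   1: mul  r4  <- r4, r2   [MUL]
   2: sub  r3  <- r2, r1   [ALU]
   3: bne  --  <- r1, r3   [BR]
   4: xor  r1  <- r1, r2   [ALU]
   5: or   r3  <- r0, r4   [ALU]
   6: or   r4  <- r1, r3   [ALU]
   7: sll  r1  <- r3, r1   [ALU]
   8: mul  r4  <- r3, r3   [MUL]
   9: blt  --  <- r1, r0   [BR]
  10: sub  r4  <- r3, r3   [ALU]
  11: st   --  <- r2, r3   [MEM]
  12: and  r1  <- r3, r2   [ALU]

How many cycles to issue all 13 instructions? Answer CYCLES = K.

c0: i0 bne  no-port BR/MUL
c1: i1+i2 mul sub  2-wide
c2: i3+i4 bne xor  2-wide
c3: i5 or  RAW r3
c4: i6+i7 or sll  2-wide
c5: i8 mul  no-port MUL/BR
c6: i9+i10 blt sub  2-wide
c7: i11+i12 st and  2-wide

CYCLES = 8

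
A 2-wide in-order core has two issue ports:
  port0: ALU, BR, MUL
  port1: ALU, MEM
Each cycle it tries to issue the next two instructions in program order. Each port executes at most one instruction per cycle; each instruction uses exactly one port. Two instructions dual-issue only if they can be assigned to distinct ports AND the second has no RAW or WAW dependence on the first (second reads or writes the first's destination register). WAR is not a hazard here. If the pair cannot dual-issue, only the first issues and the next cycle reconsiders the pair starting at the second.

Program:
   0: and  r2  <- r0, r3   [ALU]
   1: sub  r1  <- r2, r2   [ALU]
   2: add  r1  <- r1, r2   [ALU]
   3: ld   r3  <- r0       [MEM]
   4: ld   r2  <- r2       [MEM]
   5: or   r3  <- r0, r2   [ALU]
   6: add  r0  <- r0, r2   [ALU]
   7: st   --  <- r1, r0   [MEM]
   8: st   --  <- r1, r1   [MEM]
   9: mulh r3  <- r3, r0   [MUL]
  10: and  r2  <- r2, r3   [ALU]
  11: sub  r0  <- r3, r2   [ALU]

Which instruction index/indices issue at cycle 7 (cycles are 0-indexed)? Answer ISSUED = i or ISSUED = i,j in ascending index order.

ISSUED = 10

t=0 i0:and ; RAW r2
t=1 i1:sub ; RAW+WAW r1
t=2 i2&i3:add/ld ; dual
t=3 i4:ld ; RAW r2
t=4 i5&i6:or/add ; dual
t=5 i7:st ; no-port MEM/MEM
t=6 i8&i9:st/mulh ; dual
t=7 i10:and ; RAW r2
t=8 i11:sub ; tail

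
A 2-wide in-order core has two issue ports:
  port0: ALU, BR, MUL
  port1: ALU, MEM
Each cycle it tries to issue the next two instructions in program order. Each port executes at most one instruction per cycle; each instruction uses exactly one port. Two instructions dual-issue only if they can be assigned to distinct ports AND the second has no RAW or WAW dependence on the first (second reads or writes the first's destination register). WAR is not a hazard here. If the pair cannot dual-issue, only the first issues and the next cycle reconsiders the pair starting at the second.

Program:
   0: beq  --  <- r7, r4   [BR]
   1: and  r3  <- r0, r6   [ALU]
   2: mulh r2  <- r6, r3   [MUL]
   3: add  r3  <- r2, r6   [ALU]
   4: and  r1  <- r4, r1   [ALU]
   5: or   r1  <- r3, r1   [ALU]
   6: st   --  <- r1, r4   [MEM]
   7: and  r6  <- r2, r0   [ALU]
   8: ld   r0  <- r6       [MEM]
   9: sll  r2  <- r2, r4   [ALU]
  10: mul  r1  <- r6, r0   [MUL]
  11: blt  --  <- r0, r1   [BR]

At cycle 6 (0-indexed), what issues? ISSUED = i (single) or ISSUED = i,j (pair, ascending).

t=0 i0&i1:beq+and ; 2-wide
t=1 i2:mulh ; RAW r2
t=2 i3&i4:add+and ; 2-wide
t=3 i5:or ; RAW r1
t=4 i6&i7:st+and ; 2-wide
t=5 i8&i9:ld+sll ; 2-wide
t=6 i10:mul ; no-port MUL/BR
t=7 i11:blt ; tail

ISSUED = 10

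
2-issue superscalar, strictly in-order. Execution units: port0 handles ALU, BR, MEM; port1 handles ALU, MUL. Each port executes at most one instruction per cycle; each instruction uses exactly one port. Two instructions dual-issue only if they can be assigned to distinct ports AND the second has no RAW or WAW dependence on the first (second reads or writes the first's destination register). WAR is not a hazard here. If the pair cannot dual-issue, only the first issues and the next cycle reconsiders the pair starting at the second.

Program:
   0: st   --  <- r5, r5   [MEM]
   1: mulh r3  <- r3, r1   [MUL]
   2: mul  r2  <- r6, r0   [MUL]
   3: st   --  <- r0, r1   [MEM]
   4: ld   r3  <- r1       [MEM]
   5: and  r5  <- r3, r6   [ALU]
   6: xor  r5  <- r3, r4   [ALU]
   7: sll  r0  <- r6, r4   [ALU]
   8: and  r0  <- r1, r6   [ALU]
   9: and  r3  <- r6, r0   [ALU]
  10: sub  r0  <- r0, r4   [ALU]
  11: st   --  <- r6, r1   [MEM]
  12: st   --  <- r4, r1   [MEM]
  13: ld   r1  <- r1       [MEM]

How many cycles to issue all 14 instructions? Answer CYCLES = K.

[0] i0/i1  st+mulh  -- 2-wide
[1] i2/i3  mul+st  -- 2-wide
[2] i4  ld  -- RAW r3
[3] i5  and  -- WAW r5
[4] i6/i7  xor+sll  -- 2-wide
[5] i8  and  -- RAW r0
[6] i9/i10  and+sub  -- 2-wide
[7] i11  st  -- no-port MEM/MEM
[8] i12  st  -- no-port MEM/MEM
[9] i13  ld  -- tail

CYCLES = 10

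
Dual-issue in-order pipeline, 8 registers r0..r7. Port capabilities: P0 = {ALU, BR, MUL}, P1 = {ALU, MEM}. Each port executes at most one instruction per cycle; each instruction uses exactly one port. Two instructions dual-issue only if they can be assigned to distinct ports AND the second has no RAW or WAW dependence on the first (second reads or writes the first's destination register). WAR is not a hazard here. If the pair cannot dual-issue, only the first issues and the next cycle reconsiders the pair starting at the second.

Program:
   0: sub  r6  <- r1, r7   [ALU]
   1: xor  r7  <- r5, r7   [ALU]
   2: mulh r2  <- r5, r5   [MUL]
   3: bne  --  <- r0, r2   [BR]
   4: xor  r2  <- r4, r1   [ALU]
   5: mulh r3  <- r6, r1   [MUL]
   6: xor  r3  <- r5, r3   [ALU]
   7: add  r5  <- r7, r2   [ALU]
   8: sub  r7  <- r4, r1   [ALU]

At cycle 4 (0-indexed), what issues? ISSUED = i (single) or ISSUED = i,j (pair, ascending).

0. sub.ALU;xor.ALU @i0&i1  | pair
1. mulh.MUL @i2  | no-port MUL/BR
2. bne.BR;xor.ALU @i3&i4  | pair
3. mulh.MUL @i5  | RAW+WAW r3
4. xor.ALU;add.ALU @i6&i7  | pair
5. sub.ALU @i8  | tail

ISSUED = 6,7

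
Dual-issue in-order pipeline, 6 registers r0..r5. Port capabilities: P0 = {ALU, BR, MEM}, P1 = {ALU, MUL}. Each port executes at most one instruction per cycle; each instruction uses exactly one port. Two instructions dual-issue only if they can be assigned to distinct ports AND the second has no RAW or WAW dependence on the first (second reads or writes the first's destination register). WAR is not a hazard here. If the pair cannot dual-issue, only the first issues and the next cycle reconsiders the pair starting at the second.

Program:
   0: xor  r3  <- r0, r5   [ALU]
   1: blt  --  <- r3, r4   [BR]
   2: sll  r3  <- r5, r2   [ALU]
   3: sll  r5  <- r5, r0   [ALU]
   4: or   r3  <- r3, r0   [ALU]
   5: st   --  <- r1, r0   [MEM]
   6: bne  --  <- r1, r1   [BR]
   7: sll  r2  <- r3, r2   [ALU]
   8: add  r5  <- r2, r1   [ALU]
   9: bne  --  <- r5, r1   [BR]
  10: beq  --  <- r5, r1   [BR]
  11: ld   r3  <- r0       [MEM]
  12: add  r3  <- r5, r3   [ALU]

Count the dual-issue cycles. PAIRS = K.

#0 head=0: xor i0 RAW r3
#1 head=1: blt sll i1/i2 2-wide
#2 head=3: sll or i3/i4 2-wide
#3 head=5: st i5 no-port MEM/BR
#4 head=6: bne sll i6/i7 2-wide
#5 head=8: add i8 RAW r5
#6 head=9: bne i9 no-port BR/BR
#7 head=10: beq i10 no-port BR/MEM
#8 head=11: ld i11 RAW+WAW r3
#9 head=12: add i12 tail

PAIRS = 3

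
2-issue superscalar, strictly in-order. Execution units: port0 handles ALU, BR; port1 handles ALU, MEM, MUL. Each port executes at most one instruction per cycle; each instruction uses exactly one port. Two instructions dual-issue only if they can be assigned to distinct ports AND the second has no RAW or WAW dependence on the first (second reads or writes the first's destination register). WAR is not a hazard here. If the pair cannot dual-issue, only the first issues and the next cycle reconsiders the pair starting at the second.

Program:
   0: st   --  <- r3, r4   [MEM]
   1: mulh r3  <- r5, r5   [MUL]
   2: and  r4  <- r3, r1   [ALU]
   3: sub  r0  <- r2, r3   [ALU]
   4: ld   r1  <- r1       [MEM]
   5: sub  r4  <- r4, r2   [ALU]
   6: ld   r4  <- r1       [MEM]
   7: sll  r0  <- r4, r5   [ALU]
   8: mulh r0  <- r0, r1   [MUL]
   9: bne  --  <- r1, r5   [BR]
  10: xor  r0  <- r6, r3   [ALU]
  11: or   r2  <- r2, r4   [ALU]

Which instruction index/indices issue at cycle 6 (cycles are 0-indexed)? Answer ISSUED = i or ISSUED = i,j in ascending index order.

#0 head=0: st.MEM i0 no-port MEM/MUL
#1 head=1: mulh.MUL i1 RAW r3
#2 head=2: and.ALU;sub.ALU i2+i3 dual
#3 head=4: ld.MEM;sub.ALU i4+i5 dual
#4 head=6: ld.MEM i6 RAW r4
#5 head=7: sll.ALU i7 RAW+WAW r0
#6 head=8: mulh.MUL;bne.BR i8+i9 dual
#7 head=10: xor.ALU;or.ALU i10+i11 dual

ISSUED = 8,9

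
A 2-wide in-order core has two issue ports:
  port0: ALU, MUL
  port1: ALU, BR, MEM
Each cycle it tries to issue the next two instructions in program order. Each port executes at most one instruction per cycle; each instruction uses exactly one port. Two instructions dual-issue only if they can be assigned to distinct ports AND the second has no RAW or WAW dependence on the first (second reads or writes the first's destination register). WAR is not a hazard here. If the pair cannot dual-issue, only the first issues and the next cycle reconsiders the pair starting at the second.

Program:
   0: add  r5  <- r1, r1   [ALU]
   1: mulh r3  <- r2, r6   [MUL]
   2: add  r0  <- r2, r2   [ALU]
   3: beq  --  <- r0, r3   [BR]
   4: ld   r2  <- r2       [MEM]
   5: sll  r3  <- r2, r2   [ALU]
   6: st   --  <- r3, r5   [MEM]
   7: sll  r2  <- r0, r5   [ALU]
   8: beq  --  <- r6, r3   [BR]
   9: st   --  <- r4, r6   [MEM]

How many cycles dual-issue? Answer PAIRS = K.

0. add+mulh @i0&i1  | pair
1. add @i2  | RAW r0
2. beq @i3  | no-port BR/MEM
3. ld @i4  | RAW r2
4. sll @i5  | RAW r3
5. st+sll @i6&i7  | pair
6. beq @i8  | no-port BR/MEM
7. st @i9  | tail

PAIRS = 2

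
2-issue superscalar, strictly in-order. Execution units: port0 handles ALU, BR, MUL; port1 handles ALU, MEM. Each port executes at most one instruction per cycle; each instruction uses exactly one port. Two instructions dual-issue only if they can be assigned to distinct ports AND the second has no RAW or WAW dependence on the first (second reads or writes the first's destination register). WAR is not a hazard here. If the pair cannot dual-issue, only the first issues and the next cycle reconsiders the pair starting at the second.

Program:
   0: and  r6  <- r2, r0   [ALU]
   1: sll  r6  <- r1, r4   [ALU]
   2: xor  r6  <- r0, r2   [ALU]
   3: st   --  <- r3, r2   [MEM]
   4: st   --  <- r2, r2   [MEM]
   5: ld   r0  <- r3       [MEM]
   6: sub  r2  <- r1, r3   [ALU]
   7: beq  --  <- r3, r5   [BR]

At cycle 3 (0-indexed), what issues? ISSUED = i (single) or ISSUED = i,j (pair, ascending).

ISSUED = 4

  cy0 -> i0 (and.ALU) WAW r6
  cy1 -> i1 (sll.ALU) WAW r6
  cy2 -> i2/i3 (xor.ALU+st.MEM) dual
  cy3 -> i4 (st.MEM) no-port MEM/MEM
  cy4 -> i5/i6 (ld.MEM+sub.ALU) dual
  cy5 -> i7 (beq.BR) tail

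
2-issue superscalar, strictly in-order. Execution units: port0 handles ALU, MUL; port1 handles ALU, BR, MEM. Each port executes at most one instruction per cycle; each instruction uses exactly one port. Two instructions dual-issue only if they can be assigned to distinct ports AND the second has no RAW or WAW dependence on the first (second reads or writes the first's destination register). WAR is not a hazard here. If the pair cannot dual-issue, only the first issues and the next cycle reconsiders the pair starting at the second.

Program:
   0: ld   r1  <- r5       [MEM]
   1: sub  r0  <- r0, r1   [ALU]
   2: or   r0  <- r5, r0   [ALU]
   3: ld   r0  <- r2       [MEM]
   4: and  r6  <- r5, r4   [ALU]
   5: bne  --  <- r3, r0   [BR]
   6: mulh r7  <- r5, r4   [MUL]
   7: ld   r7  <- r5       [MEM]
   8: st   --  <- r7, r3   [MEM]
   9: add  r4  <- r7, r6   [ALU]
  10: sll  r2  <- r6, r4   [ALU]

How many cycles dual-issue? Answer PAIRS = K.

t=0 i0:ld ; RAW r1
t=1 i1:sub ; RAW+WAW r0
t=2 i2:or ; WAW r0
t=3 i3/i4:ld/and ; pair
t=4 i5/i6:bne/mulh ; pair
t=5 i7:ld ; no-port MEM/MEM
t=6 i8/i9:st/add ; pair
t=7 i10:sll ; tail

PAIRS = 3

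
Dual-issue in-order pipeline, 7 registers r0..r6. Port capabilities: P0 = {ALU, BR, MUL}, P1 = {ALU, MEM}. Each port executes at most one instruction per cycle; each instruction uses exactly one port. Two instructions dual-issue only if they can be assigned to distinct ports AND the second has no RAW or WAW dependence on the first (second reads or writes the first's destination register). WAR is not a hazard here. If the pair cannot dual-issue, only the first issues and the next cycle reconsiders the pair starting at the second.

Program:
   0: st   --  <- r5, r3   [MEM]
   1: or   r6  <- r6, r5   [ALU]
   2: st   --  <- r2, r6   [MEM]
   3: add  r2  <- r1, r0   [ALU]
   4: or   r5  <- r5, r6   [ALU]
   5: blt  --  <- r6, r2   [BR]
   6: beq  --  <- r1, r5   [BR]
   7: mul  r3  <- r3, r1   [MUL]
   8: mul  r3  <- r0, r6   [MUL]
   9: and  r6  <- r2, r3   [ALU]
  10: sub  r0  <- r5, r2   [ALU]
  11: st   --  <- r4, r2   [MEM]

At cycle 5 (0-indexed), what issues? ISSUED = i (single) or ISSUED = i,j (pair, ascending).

ISSUED = 8

[0] i0+i1  st.MEM;or.ALU  -- pair
[1] i2+i3  st.MEM;add.ALU  -- pair
[2] i4+i5  or.ALU;blt.BR  -- pair
[3] i6  beq.BR  -- no-port BR/MUL
[4] i7  mul.MUL  -- no-port MUL/MUL
[5] i8  mul.MUL  -- RAW r3
[6] i9+i10  and.ALU;sub.ALU  -- pair
[7] i11  st.MEM  -- tail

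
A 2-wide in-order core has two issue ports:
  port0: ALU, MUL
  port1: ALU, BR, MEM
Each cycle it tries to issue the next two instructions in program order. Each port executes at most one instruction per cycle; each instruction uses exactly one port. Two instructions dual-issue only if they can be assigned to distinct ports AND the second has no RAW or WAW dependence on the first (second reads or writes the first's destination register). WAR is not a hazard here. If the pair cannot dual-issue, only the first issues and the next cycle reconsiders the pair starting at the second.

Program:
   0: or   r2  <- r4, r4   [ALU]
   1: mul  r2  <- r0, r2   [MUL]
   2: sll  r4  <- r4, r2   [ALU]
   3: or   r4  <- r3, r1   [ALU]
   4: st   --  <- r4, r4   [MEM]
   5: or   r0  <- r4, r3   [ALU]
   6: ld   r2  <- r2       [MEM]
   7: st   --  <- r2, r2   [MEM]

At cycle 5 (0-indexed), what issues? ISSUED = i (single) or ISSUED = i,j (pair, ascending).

c0: i0 or.ALU  RAW+WAW r2
c1: i1 mul.MUL  RAW r2
c2: i2 sll.ALU  WAW r4
c3: i3 or.ALU  RAW r4
c4: i4+i5 st.MEM+or.ALU  2-wide
c5: i6 ld.MEM  no-port MEM/MEM
c6: i7 st.MEM  tail

ISSUED = 6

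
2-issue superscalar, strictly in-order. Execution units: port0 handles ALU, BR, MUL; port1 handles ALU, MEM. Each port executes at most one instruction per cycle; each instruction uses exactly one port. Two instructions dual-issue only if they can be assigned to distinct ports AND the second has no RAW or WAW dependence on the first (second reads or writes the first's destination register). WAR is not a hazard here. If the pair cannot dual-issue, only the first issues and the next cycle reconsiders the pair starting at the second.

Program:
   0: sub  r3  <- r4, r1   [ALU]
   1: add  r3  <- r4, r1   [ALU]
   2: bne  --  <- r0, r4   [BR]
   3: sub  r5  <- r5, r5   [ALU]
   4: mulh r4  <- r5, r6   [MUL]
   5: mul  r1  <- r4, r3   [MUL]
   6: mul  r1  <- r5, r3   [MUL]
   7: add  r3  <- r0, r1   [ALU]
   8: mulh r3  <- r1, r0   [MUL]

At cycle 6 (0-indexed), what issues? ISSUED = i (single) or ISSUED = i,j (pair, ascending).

c0: i0 sub  WAW r3
c1: i1&i2 add;bne  pair
c2: i3 sub  RAW r5
c3: i4 mulh  no-port MUL/MUL
c4: i5 mul  no-port MUL/MUL
c5: i6 mul  RAW r1
c6: i7 add  WAW r3
c7: i8 mulh  tail

ISSUED = 7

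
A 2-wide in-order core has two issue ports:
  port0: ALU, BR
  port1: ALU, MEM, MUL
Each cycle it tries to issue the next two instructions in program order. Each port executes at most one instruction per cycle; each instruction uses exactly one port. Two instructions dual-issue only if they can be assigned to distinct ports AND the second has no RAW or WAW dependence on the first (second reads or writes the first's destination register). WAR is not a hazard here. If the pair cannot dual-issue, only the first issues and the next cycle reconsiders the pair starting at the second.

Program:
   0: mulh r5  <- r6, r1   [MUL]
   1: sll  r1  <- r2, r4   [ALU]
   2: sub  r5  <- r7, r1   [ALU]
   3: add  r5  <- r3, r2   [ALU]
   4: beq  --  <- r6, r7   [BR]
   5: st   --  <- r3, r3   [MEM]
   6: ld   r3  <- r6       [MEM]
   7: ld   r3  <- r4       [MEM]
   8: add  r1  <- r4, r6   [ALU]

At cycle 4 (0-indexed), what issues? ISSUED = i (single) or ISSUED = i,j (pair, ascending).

ISSUED = 6

[0] i0,i1  mulh.MUL;sll.ALU  -- 2-wide
[1] i2  sub.ALU  -- WAW r5
[2] i3,i4  add.ALU;beq.BR  -- 2-wide
[3] i5  st.MEM  -- no-port MEM/MEM
[4] i6  ld.MEM  -- no-port MEM/MEM
[5] i7,i8  ld.MEM;add.ALU  -- 2-wide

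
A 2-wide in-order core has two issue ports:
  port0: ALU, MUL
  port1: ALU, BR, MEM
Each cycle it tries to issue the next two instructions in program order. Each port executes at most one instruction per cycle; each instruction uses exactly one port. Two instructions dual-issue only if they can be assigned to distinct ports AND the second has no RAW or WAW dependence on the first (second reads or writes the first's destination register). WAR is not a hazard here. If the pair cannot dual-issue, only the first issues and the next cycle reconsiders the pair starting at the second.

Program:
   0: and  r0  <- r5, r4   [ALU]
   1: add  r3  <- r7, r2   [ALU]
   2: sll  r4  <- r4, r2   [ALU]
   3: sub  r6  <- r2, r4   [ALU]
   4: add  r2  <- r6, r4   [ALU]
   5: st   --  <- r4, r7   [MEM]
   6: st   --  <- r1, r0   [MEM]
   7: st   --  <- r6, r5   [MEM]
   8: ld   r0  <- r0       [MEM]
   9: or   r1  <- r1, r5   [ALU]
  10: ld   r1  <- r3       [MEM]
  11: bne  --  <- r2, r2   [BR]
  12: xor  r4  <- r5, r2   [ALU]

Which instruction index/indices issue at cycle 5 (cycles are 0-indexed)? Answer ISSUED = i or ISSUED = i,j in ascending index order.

ISSUED = 7

0. and.ALU;add.ALU @i0/i1  | dual
1. sll.ALU @i2  | RAW r4
2. sub.ALU @i3  | RAW r6
3. add.ALU;st.MEM @i4/i5  | dual
4. st.MEM @i6  | no-port MEM/MEM
5. st.MEM @i7  | no-port MEM/MEM
6. ld.MEM;or.ALU @i8/i9  | dual
7. ld.MEM @i10  | no-port MEM/BR
8. bne.BR;xor.ALU @i11/i12  | dual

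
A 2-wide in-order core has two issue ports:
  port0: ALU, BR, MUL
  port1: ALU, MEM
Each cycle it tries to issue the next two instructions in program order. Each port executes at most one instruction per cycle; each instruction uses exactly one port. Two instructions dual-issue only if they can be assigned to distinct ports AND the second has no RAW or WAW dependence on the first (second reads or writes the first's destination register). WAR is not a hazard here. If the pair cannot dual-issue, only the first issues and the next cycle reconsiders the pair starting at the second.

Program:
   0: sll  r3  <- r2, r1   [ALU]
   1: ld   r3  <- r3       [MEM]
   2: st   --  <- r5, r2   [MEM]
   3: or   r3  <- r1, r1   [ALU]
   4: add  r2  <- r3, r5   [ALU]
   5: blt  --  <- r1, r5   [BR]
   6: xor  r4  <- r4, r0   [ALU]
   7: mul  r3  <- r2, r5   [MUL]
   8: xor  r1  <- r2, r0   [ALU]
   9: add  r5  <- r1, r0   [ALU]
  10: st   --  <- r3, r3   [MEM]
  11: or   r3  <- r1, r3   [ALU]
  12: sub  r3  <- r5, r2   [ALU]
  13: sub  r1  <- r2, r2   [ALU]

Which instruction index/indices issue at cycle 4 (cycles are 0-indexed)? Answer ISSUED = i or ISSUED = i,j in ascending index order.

#0 head=0: sll i0 RAW+WAW r3
#1 head=1: ld i1 no-port MEM/MEM
#2 head=2: st or i2+i3 dual
#3 head=4: add blt i4+i5 dual
#4 head=6: xor mul i6+i7 dual
#5 head=8: xor i8 RAW r1
#6 head=9: add st i9+i10 dual
#7 head=11: or i11 WAW r3
#8 head=12: sub sub i12+i13 dual

ISSUED = 6,7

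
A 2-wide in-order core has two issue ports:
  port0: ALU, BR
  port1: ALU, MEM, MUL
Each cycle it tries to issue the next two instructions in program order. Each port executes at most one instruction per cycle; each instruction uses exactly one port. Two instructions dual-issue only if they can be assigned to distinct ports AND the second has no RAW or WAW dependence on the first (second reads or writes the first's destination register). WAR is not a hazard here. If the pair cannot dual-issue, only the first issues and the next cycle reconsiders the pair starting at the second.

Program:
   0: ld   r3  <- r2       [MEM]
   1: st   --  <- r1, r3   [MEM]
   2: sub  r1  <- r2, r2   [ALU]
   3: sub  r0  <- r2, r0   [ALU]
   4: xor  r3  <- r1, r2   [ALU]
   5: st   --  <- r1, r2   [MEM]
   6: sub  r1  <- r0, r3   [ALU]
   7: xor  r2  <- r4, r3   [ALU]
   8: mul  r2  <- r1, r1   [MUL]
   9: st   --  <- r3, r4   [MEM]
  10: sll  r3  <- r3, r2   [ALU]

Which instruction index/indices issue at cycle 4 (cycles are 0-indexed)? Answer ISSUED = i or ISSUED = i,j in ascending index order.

#0 head=0: ld.MEM i0 no-port MEM/MEM
#1 head=1: st.MEM;sub.ALU i1&i2 2-wide
#2 head=3: sub.ALU;xor.ALU i3&i4 2-wide
#3 head=5: st.MEM;sub.ALU i5&i6 2-wide
#4 head=7: xor.ALU i7 WAW r2
#5 head=8: mul.MUL i8 no-port MUL/MEM
#6 head=9: st.MEM;sll.ALU i9&i10 2-wide

ISSUED = 7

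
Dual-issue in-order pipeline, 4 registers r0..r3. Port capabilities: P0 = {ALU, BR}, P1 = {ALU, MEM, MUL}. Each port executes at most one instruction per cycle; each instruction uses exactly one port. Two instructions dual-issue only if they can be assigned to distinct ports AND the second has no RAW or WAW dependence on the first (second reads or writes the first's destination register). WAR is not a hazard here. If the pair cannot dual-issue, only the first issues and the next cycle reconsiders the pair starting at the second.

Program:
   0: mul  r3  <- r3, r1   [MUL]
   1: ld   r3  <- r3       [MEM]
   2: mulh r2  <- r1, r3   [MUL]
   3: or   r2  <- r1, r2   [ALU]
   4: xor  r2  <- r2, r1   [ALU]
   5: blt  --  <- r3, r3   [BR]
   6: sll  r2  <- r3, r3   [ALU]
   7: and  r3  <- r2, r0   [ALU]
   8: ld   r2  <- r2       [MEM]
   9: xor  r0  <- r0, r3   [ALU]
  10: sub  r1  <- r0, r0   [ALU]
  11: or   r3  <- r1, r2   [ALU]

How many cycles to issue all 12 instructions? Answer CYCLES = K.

CYCLES = 10

  cy0 -> i0 (mul) no-port MUL/MEM
  cy1 -> i1 (ld) no-port MEM/MUL
  cy2 -> i2 (mulh) RAW+WAW r2
  cy3 -> i3 (or) RAW+WAW r2
  cy4 -> i4&i5 (xor+blt) pair
  cy5 -> i6 (sll) RAW r2
  cy6 -> i7&i8 (and+ld) pair
  cy7 -> i9 (xor) RAW r0
  cy8 -> i10 (sub) RAW r1
  cy9 -> i11 (or) tail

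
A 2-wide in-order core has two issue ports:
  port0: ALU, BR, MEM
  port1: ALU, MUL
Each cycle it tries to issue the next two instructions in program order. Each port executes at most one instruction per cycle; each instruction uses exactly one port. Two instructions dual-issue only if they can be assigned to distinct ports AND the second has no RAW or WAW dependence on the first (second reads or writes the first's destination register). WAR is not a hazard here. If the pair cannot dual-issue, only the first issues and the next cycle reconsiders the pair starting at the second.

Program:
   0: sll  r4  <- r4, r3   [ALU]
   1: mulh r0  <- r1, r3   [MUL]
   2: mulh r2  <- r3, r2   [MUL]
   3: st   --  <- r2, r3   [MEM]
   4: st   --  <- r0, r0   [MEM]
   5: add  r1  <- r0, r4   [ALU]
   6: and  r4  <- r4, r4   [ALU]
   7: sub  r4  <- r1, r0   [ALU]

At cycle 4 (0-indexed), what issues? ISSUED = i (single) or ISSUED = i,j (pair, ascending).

ISSUED = 6

0. sll+mulh @i0&i1  | pair
1. mulh @i2  | RAW r2
2. st @i3  | no-port MEM/MEM
3. st+add @i4&i5  | pair
4. and @i6  | WAW r4
5. sub @i7  | tail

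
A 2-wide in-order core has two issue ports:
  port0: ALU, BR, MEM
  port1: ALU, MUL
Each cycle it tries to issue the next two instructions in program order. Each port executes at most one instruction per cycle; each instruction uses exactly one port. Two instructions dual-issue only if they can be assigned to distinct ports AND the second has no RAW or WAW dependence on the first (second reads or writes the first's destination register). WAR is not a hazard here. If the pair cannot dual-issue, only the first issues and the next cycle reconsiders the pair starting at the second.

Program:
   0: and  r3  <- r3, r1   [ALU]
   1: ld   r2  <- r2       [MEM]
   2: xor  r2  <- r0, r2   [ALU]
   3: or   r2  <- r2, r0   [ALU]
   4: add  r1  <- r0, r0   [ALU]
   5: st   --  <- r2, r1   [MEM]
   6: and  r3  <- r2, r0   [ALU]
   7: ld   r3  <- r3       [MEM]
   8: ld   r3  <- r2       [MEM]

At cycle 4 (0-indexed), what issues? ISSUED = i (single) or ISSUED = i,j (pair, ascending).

ISSUED = 7

#0 head=0: and.ALU+ld.MEM i0/i1 2-wide
#1 head=2: xor.ALU i2 RAW+WAW r2
#2 head=3: or.ALU+add.ALU i3/i4 2-wide
#3 head=5: st.MEM+and.ALU i5/i6 2-wide
#4 head=7: ld.MEM i7 no-port MEM/MEM
#5 head=8: ld.MEM i8 tail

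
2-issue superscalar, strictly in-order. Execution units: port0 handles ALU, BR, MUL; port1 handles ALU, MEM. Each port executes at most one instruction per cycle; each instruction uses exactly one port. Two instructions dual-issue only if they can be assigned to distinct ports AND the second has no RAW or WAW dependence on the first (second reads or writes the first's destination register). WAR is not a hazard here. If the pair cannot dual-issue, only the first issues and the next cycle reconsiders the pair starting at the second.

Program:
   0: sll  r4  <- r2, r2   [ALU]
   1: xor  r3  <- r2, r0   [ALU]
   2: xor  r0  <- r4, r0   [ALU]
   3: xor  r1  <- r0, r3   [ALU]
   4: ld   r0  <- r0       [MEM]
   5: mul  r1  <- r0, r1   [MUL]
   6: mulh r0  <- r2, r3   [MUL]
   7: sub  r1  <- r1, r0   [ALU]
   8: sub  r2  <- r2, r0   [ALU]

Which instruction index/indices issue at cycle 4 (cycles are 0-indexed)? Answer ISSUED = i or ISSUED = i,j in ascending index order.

  cy0 -> i0+i1 (sll.ALU xor.ALU) 2-wide
  cy1 -> i2 (xor.ALU) RAW r0
  cy2 -> i3+i4 (xor.ALU ld.MEM) 2-wide
  cy3 -> i5 (mul.MUL) no-port MUL/MUL
  cy4 -> i6 (mulh.MUL) RAW r0
  cy5 -> i7+i8 (sub.ALU sub.ALU) 2-wide

ISSUED = 6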